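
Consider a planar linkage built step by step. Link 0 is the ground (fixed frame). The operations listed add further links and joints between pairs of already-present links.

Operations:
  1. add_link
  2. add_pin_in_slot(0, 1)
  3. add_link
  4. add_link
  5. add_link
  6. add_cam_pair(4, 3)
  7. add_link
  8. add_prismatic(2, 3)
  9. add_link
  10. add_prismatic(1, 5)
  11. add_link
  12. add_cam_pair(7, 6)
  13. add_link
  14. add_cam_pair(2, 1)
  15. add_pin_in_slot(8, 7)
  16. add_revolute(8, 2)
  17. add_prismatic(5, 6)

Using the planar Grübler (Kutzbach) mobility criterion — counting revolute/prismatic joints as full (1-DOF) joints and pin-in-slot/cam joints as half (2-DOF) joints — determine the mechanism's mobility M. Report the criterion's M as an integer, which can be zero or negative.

[1;0;0] (link 0 is ground)
L+ [2;0;0]
PS(0,1)∈J2 [2;0;1]
L+ [3;0;1]
L+ [4;0;1]
L+ [5;0;1]
C(4,3)∈J2 [5;0;2]
L+ [6;0;2]
P(2,3)∈J1 [6;1;2]
L+ [7;1;2]
P(1,5)∈J1 [7;2;2]
L+ [8;2;2]
C(7,6)∈J2 [8;2;3]
L+ [9;2;3]
C(2,1)∈J2 [9;2;4]
PS(8,7)∈J2 [9;2;5]
R(8,2)∈J1 [9;3;5]
P(5,6)∈J1 [9;4;5]
mobility = 24 − 8 − 5 = 11

M = 11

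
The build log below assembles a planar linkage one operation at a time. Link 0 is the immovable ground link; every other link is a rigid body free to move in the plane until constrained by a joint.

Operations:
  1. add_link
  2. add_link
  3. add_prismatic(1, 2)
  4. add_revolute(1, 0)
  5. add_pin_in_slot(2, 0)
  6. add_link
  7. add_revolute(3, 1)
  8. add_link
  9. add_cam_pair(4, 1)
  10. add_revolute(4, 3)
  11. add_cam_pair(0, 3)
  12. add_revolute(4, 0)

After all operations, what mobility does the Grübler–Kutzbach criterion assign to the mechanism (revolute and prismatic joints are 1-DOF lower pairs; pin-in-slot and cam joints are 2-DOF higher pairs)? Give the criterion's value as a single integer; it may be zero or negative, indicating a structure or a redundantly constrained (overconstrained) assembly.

[1;0;0] (link 0 is ground)
L+ [2;0;0]
L+ [3;0;0]
P(1,2)∈J1 [3;1;0]
R(1,0)∈J1 [3;2;0]
PS(2,0)∈J2 [3;2;1]
L+ [4;2;1]
R(3,1)∈J1 [4;3;1]
L+ [5;3;1]
C(4,1)∈J2 [5;3;2]
R(4,3)∈J1 [5;4;2]
C(0,3)∈J2 [5;4;3]
R(4,0)∈J1 [5;5;3]
mobility = 12 − 10 − 3 = -1

M = -1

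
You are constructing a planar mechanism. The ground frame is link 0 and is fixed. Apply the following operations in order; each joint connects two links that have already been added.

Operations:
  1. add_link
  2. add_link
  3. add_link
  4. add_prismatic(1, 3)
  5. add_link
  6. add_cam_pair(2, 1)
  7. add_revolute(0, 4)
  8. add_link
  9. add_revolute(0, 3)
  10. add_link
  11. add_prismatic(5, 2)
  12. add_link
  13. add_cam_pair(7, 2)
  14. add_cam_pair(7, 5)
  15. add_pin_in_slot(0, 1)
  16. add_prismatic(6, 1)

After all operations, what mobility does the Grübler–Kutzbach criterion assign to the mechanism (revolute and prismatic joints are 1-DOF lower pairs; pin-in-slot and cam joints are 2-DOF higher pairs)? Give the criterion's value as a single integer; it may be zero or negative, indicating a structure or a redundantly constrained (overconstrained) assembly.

L=1 J1=0 J2=0
add link → L=2 J1=0 J2=0
add link → L=3 J1=0 J2=0
add link → L=4 J1=0 J2=0
P@1,3 dof=1 J1 → L=4 J1=1 J2=0
add link → L=5 J1=1 J2=0
C@2,1 dof=2 J2 → L=5 J1=1 J2=1
R@0,4 dof=1 J1 → L=5 J1=2 J2=1
add link → L=6 J1=2 J2=1
R@0,3 dof=1 J1 → L=6 J1=3 J2=1
add link → L=7 J1=3 J2=1
P@5,2 dof=1 J1 → L=7 J1=4 J2=1
add link → L=8 J1=4 J2=1
C@7,2 dof=2 J2 → L=8 J1=4 J2=2
C@7,5 dof=2 J2 → L=8 J1=4 J2=3
PS@0,1 dof=2 J2 → L=8 J1=4 J2=4
P@6,1 dof=1 J1 → L=8 J1=5 J2=4
M=3(L−1)−2J1−J2=3·7−2·5−4=7

M = 7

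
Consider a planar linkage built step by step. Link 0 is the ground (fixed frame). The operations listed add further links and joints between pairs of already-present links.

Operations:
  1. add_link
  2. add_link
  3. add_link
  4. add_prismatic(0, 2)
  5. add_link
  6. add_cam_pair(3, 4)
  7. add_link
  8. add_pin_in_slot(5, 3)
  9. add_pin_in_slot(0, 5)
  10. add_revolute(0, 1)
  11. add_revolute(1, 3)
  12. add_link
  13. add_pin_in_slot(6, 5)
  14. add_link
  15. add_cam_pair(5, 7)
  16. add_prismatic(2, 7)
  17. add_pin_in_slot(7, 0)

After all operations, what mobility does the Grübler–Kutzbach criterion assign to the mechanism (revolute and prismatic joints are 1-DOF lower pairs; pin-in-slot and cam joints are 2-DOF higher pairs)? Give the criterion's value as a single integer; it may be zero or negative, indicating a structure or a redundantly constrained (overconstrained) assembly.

M = 7

(L,J1,J2)=(1,0,0); link0 fixed
link1: (2,0,0)
link2: (3,0,0)
link3: (4,0,0)
P 0-2 [J1]: (4,1,0)
link4: (5,1,0)
C 3-4 [J2]: (5,1,1)
link5: (6,1,1)
PS 5-3 [J2]: (6,1,2)
PS 0-5 [J2]: (6,1,3)
R 0-1 [J1]: (6,2,3)
R 1-3 [J1]: (6,3,3)
link6: (7,3,3)
PS 6-5 [J2]: (7,3,4)
link7: (8,3,4)
C 5-7 [J2]: (8,3,5)
P 2-7 [J1]: (8,4,5)
PS 7-0 [J2]: (8,4,6)
Grübler: 3·7 − 2·4 − 6 = 7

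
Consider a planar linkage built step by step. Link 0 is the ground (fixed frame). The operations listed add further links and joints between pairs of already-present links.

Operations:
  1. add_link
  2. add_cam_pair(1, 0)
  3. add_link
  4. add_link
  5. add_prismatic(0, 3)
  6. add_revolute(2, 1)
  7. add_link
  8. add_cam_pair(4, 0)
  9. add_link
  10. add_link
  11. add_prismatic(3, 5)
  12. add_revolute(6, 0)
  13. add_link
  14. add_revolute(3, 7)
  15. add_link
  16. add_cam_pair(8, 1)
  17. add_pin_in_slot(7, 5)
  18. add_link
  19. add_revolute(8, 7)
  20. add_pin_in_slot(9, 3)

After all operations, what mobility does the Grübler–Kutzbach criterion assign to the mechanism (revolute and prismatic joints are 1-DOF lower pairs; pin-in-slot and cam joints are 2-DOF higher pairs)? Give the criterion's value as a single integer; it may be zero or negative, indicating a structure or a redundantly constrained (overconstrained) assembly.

M = 10

[1;0;0] (link 0 is ground)
L+ [2;0;0]
C(1,0)∈J2 [2;0;1]
L+ [3;0;1]
L+ [4;0;1]
P(0,3)∈J1 [4;1;1]
R(2,1)∈J1 [4;2;1]
L+ [5;2;1]
C(4,0)∈J2 [5;2;2]
L+ [6;2;2]
L+ [7;2;2]
P(3,5)∈J1 [7;3;2]
R(6,0)∈J1 [7;4;2]
L+ [8;4;2]
R(3,7)∈J1 [8;5;2]
L+ [9;5;2]
C(8,1)∈J2 [9;5;3]
PS(7,5)∈J2 [9;5;4]
L+ [10;5;4]
R(8,7)∈J1 [10;6;4]
PS(9,3)∈J2 [10;6;5]
mobility = 27 − 12 − 5 = 10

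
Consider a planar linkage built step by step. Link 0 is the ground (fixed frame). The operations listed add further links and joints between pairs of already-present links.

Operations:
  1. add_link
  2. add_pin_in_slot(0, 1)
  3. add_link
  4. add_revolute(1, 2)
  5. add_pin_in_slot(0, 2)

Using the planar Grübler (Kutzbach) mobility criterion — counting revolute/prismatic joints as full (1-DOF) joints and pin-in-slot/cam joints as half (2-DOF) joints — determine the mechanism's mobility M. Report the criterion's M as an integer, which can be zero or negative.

M = 2

L=1 J1=0 J2=0
add link → L=2 J1=0 J2=0
PS@0,1 dof=2 J2 → L=2 J1=0 J2=1
add link → L=3 J1=0 J2=1
R@1,2 dof=1 J1 → L=3 J1=1 J2=1
PS@0,2 dof=2 J2 → L=3 J1=1 J2=2
M=3(L−1)−2J1−J2=3·2−2·1−2=2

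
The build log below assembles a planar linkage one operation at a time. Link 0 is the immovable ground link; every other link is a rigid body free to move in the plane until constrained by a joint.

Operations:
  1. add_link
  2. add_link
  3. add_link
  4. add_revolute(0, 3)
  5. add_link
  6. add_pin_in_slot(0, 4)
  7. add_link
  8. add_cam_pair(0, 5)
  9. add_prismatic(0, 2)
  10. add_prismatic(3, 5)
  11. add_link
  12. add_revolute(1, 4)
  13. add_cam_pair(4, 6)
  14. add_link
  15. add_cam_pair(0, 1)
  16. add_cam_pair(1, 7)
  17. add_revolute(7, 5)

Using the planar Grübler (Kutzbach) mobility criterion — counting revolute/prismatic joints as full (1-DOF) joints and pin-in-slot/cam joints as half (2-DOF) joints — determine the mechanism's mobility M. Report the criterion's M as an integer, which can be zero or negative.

(L,J1,J2)=(1,0,0); link0 fixed
link1: (2,0,0)
link2: (3,0,0)
link3: (4,0,0)
R 0-3 [J1]: (4,1,0)
link4: (5,1,0)
PS 0-4 [J2]: (5,1,1)
link5: (6,1,1)
C 0-5 [J2]: (6,1,2)
P 0-2 [J1]: (6,2,2)
P 3-5 [J1]: (6,3,2)
link6: (7,3,2)
R 1-4 [J1]: (7,4,2)
C 4-6 [J2]: (7,4,3)
link7: (8,4,3)
C 0-1 [J2]: (8,4,4)
C 1-7 [J2]: (8,4,5)
R 7-5 [J1]: (8,5,5)
Grübler: 3·7 − 2·5 − 5 = 6

M = 6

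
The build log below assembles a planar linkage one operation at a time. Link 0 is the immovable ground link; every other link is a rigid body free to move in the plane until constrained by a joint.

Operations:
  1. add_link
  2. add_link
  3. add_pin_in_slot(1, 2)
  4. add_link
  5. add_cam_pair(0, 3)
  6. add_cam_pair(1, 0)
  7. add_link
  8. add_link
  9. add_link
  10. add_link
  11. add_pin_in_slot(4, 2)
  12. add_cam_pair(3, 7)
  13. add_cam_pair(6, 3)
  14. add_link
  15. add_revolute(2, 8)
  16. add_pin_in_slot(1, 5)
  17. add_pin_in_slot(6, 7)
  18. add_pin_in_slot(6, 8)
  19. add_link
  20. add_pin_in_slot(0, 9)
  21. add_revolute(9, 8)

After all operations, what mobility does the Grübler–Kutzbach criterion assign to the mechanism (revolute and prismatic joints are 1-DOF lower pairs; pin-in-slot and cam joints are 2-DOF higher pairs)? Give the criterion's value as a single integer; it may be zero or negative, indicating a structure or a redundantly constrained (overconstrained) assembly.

link 0 = ground. State L|J1|J2 = 1|0|0
+link1  2|0|0
+link2  3|0|0
PS(1,2) f=2→J2  3|0|1
+link3  4|0|1
C(0,3) f=2→J2  4|0|2
C(1,0) f=2→J2  4|0|3
+link4  5|0|3
+link5  6|0|3
+link6  7|0|3
+link7  8|0|3
PS(4,2) f=2→J2  8|0|4
C(3,7) f=2→J2  8|0|5
C(6,3) f=2→J2  8|0|6
+link8  9|0|6
R(2,8) f=1→J1  9|1|6
PS(1,5) f=2→J2  9|1|7
PS(6,7) f=2→J2  9|1|8
PS(6,8) f=2→J2  9|1|9
+link9  10|1|9
PS(0,9) f=2→J2  10|1|10
R(9,8) f=1→J1  10|2|10
M = 3(10−1)−2·2−10 = 27−4−10 = 13

M = 13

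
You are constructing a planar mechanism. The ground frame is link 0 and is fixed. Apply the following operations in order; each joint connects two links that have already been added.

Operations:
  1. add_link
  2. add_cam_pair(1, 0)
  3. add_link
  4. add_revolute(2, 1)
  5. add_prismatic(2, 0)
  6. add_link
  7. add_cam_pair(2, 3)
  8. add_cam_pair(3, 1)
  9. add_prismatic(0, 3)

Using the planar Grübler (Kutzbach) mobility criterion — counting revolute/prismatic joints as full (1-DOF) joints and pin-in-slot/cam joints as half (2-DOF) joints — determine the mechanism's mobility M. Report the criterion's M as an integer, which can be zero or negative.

L=1 J1=0 J2=0
add link → L=2 J1=0 J2=0
C@1,0 dof=2 J2 → L=2 J1=0 J2=1
add link → L=3 J1=0 J2=1
R@2,1 dof=1 J1 → L=3 J1=1 J2=1
P@2,0 dof=1 J1 → L=3 J1=2 J2=1
add link → L=4 J1=2 J2=1
C@2,3 dof=2 J2 → L=4 J1=2 J2=2
C@3,1 dof=2 J2 → L=4 J1=2 J2=3
P@0,3 dof=1 J1 → L=4 J1=3 J2=3
M=3(L−1)−2J1−J2=3·3−2·3−3=0

M = 0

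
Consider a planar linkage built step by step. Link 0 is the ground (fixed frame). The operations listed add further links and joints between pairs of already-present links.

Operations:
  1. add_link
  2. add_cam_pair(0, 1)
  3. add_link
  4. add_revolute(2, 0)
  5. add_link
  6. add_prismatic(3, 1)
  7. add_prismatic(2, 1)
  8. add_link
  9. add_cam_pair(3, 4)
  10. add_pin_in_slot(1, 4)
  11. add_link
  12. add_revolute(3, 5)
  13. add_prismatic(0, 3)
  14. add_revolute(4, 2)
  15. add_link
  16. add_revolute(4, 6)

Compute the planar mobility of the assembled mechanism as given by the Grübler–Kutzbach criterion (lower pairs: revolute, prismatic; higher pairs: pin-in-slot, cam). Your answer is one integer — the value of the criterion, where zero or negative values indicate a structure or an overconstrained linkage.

M = 1

link 0 = ground. State L|J1|J2 = 1|0|0
+link1  2|0|0
C(0,1) f=2→J2  2|0|1
+link2  3|0|1
R(2,0) f=1→J1  3|1|1
+link3  4|1|1
P(3,1) f=1→J1  4|2|1
P(2,1) f=1→J1  4|3|1
+link4  5|3|1
C(3,4) f=2→J2  5|3|2
PS(1,4) f=2→J2  5|3|3
+link5  6|3|3
R(3,5) f=1→J1  6|4|3
P(0,3) f=1→J1  6|5|3
R(4,2) f=1→J1  6|6|3
+link6  7|6|3
R(4,6) f=1→J1  7|7|3
M = 3(7−1)−2·7−3 = 18−14−3 = 1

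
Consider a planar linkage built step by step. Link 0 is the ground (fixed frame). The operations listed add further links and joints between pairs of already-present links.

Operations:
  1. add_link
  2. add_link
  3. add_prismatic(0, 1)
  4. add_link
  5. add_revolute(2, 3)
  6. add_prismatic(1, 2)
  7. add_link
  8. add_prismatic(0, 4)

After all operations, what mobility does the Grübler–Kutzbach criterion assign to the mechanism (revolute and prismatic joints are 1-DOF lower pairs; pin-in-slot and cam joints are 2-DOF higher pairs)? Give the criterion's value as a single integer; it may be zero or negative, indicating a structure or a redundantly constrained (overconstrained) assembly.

M = 4

[1;0;0] (link 0 is ground)
L+ [2;0;0]
L+ [3;0;0]
P(0,1)∈J1 [3;1;0]
L+ [4;1;0]
R(2,3)∈J1 [4;2;0]
P(1,2)∈J1 [4;3;0]
L+ [5;3;0]
P(0,4)∈J1 [5;4;0]
mobility = 12 − 8 − 0 = 4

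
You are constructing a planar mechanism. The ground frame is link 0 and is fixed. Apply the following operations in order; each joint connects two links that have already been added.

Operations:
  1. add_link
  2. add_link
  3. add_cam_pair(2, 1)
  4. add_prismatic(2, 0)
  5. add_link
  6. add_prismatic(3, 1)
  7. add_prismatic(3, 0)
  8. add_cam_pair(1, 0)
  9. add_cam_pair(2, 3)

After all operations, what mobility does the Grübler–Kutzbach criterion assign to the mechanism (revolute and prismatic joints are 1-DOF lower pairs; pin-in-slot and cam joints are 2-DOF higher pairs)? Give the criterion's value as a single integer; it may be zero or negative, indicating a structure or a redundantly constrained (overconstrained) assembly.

[1;0;0] (link 0 is ground)
L+ [2;0;0]
L+ [3;0;0]
C(2,1)∈J2 [3;0;1]
P(2,0)∈J1 [3;1;1]
L+ [4;1;1]
P(3,1)∈J1 [4;2;1]
P(3,0)∈J1 [4;3;1]
C(1,0)∈J2 [4;3;2]
C(2,3)∈J2 [4;3;3]
mobility = 9 − 6 − 3 = 0

M = 0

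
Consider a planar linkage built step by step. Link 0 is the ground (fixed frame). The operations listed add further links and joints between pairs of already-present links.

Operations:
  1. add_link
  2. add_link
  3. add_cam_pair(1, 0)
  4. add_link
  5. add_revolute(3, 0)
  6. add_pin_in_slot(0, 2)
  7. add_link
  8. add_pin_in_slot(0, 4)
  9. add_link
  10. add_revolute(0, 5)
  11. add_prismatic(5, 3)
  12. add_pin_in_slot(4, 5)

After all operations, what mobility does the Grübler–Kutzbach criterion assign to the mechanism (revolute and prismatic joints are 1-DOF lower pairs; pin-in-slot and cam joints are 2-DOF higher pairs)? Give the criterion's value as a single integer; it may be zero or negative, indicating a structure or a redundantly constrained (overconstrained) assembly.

(L,J1,J2)=(1,0,0); link0 fixed
link1: (2,0,0)
link2: (3,0,0)
C 1-0 [J2]: (3,0,1)
link3: (4,0,1)
R 3-0 [J1]: (4,1,1)
PS 0-2 [J2]: (4,1,2)
link4: (5,1,2)
PS 0-4 [J2]: (5,1,3)
link5: (6,1,3)
R 0-5 [J1]: (6,2,3)
P 5-3 [J1]: (6,3,3)
PS 4-5 [J2]: (6,3,4)
Grübler: 3·5 − 2·3 − 4 = 5

M = 5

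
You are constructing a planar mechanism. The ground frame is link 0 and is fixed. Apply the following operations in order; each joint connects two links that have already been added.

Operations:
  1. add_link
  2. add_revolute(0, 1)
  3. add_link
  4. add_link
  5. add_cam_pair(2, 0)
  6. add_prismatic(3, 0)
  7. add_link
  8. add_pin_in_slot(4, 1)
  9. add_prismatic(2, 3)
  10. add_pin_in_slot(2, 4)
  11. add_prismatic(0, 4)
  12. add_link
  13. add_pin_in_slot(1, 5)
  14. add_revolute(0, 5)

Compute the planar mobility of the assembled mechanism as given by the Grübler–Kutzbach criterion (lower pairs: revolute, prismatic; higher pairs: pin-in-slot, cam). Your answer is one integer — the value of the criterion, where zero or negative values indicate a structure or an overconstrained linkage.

M = 1

[1;0;0] (link 0 is ground)
L+ [2;0;0]
R(0,1)∈J1 [2;1;0]
L+ [3;1;0]
L+ [4;1;0]
C(2,0)∈J2 [4;1;1]
P(3,0)∈J1 [4;2;1]
L+ [5;2;1]
PS(4,1)∈J2 [5;2;2]
P(2,3)∈J1 [5;3;2]
PS(2,4)∈J2 [5;3;3]
P(0,4)∈J1 [5;4;3]
L+ [6;4;3]
PS(1,5)∈J2 [6;4;4]
R(0,5)∈J1 [6;5;4]
mobility = 15 − 10 − 4 = 1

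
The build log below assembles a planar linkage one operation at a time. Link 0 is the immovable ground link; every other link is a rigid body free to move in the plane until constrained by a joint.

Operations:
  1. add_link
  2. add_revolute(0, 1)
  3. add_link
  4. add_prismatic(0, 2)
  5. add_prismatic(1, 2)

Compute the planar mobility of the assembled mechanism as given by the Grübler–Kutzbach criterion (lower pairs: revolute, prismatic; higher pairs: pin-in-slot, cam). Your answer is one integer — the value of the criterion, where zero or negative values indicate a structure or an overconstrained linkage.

M = 0

ground; <1,0,0>
#1 <2,0,0>
R:0↔1 J1 <2,1,0>
#2 <3,1,0>
P:0↔2 J1 <3,2,0>
P:1↔2 J1 <3,3,0>
3×2 − 2×3 − 1×0 = 0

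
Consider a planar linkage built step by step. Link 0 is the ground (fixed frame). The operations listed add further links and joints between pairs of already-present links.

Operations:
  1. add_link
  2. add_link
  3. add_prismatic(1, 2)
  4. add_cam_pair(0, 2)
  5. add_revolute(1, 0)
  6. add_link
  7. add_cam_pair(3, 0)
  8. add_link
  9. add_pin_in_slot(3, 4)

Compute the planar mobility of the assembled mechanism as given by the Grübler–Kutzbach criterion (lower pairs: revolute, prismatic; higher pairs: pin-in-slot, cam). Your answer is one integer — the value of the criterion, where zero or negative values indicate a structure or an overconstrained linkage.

ground; <1,0,0>
#1 <2,0,0>
#2 <3,0,0>
P:1↔2 J1 <3,1,0>
C:0↔2 J2 <3,1,1>
R:1↔0 J1 <3,2,1>
#3 <4,2,1>
C:3↔0 J2 <4,2,2>
#4 <5,2,2>
PS:3↔4 J2 <5,2,3>
3×4 − 2×2 − 1×3 = 5

M = 5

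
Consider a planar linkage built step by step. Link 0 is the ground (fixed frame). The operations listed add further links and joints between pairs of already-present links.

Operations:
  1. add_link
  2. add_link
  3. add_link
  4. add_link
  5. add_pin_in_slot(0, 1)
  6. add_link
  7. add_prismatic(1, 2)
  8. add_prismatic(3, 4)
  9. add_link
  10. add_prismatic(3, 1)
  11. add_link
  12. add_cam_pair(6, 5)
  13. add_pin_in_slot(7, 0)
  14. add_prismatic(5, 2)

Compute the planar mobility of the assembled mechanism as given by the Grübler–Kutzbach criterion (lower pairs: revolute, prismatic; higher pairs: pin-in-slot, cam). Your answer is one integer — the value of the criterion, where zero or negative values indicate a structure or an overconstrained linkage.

M = 10

[1;0;0] (link 0 is ground)
L+ [2;0;0]
L+ [3;0;0]
L+ [4;0;0]
L+ [5;0;0]
PS(0,1)∈J2 [5;0;1]
L+ [6;0;1]
P(1,2)∈J1 [6;1;1]
P(3,4)∈J1 [6;2;1]
L+ [7;2;1]
P(3,1)∈J1 [7;3;1]
L+ [8;3;1]
C(6,5)∈J2 [8;3;2]
PS(7,0)∈J2 [8;3;3]
P(5,2)∈J1 [8;4;3]
mobility = 21 − 8 − 3 = 10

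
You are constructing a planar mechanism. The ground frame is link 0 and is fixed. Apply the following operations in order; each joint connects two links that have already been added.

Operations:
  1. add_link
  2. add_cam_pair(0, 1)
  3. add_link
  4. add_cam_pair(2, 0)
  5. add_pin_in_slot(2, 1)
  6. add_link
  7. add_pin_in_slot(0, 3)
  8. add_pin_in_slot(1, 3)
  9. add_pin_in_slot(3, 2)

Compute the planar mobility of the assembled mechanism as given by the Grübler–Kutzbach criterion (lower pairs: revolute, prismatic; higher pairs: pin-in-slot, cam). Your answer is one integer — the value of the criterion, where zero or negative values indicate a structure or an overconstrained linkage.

[1;0;0] (link 0 is ground)
L+ [2;0;0]
C(0,1)∈J2 [2;0;1]
L+ [3;0;1]
C(2,0)∈J2 [3;0;2]
PS(2,1)∈J2 [3;0;3]
L+ [4;0;3]
PS(0,3)∈J2 [4;0;4]
PS(1,3)∈J2 [4;0;5]
PS(3,2)∈J2 [4;0;6]
mobility = 9 − 0 − 6 = 3

M = 3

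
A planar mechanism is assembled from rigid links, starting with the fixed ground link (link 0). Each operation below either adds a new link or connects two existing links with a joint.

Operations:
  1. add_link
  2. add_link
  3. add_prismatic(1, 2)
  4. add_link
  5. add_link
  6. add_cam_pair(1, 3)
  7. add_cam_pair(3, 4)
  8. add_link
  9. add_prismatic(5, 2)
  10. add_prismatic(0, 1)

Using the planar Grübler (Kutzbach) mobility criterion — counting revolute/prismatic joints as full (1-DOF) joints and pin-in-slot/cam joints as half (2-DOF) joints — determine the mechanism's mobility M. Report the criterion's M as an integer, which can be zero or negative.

link 0 = ground. State L|J1|J2 = 1|0|0
+link1  2|0|0
+link2  3|0|0
P(1,2) f=1→J1  3|1|0
+link3  4|1|0
+link4  5|1|0
C(1,3) f=2→J2  5|1|1
C(3,4) f=2→J2  5|1|2
+link5  6|1|2
P(5,2) f=1→J1  6|2|2
P(0,1) f=1→J1  6|3|2
M = 3(6−1)−2·3−2 = 15−6−2 = 7

M = 7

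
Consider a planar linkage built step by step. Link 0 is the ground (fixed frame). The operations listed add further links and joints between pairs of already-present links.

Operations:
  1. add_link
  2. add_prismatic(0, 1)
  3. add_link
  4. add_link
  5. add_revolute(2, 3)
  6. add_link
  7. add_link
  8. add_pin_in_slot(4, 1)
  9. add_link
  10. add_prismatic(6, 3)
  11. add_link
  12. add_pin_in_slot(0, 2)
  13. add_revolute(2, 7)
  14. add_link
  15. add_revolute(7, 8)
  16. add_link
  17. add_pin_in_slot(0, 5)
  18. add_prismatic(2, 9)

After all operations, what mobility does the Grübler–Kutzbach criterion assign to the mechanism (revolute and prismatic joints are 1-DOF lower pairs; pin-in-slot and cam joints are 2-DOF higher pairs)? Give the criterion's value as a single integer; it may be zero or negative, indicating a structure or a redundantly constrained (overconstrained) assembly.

[1;0;0] (link 0 is ground)
L+ [2;0;0]
P(0,1)∈J1 [2;1;0]
L+ [3;1;0]
L+ [4;1;0]
R(2,3)∈J1 [4;2;0]
L+ [5;2;0]
L+ [6;2;0]
PS(4,1)∈J2 [6;2;1]
L+ [7;2;1]
P(6,3)∈J1 [7;3;1]
L+ [8;3;1]
PS(0,2)∈J2 [8;3;2]
R(2,7)∈J1 [8;4;2]
L+ [9;4;2]
R(7,8)∈J1 [9;5;2]
L+ [10;5;2]
PS(0,5)∈J2 [10;5;3]
P(2,9)∈J1 [10;6;3]
mobility = 27 − 12 − 3 = 12

M = 12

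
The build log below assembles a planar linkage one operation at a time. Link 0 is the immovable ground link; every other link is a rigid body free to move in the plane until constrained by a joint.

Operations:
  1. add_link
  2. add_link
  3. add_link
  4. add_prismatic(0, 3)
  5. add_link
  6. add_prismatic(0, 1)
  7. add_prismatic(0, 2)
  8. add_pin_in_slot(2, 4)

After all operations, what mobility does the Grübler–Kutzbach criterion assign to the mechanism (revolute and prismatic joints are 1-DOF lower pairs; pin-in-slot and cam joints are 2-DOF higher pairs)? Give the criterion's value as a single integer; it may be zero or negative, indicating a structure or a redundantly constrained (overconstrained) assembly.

ground; <1,0,0>
#1 <2,0,0>
#2 <3,0,0>
#3 <4,0,0>
P:0↔3 J1 <4,1,0>
#4 <5,1,0>
P:0↔1 J1 <5,2,0>
P:0↔2 J1 <5,3,0>
PS:2↔4 J2 <5,3,1>
3×4 − 2×3 − 1×1 = 5

M = 5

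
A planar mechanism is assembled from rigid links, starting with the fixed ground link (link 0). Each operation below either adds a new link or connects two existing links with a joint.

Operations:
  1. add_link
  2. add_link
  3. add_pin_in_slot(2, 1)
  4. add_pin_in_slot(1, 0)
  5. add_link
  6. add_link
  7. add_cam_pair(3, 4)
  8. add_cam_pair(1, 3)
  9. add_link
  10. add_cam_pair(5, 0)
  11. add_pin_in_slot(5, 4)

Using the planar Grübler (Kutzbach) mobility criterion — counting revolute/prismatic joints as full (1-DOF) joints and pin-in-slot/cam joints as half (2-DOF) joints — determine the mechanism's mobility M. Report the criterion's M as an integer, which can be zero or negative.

M = 9

link 0 = ground. State L|J1|J2 = 1|0|0
+link1  2|0|0
+link2  3|0|0
PS(2,1) f=2→J2  3|0|1
PS(1,0) f=2→J2  3|0|2
+link3  4|0|2
+link4  5|0|2
C(3,4) f=2→J2  5|0|3
C(1,3) f=2→J2  5|0|4
+link5  6|0|4
C(5,0) f=2→J2  6|0|5
PS(5,4) f=2→J2  6|0|6
M = 3(6−1)−2·0−6 = 15−0−6 = 9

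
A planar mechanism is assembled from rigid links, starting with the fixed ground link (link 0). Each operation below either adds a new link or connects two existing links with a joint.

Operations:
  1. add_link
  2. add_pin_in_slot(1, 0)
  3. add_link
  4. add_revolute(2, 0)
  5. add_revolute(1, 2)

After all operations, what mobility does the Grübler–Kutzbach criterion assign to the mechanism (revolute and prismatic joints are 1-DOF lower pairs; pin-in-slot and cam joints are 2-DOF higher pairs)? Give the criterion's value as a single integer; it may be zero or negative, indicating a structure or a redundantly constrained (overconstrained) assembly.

M = 1

L=1 J1=0 J2=0
add link → L=2 J1=0 J2=0
PS@1,0 dof=2 J2 → L=2 J1=0 J2=1
add link → L=3 J1=0 J2=1
R@2,0 dof=1 J1 → L=3 J1=1 J2=1
R@1,2 dof=1 J1 → L=3 J1=2 J2=1
M=3(L−1)−2J1−J2=3·2−2·2−1=1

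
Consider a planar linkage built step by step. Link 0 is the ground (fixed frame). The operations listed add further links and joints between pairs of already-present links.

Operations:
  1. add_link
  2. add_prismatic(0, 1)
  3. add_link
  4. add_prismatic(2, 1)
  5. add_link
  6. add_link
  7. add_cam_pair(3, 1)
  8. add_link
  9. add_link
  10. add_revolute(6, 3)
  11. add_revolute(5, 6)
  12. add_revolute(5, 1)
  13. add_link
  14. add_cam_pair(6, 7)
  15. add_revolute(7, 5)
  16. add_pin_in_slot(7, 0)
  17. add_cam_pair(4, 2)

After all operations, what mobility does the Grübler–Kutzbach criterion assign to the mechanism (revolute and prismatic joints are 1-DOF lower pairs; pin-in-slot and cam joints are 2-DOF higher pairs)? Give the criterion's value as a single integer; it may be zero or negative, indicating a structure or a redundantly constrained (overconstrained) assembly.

M = 5

(L,J1,J2)=(1,0,0); link0 fixed
link1: (2,0,0)
P 0-1 [J1]: (2,1,0)
link2: (3,1,0)
P 2-1 [J1]: (3,2,0)
link3: (4,2,0)
link4: (5,2,0)
C 3-1 [J2]: (5,2,1)
link5: (6,2,1)
link6: (7,2,1)
R 6-3 [J1]: (7,3,1)
R 5-6 [J1]: (7,4,1)
R 5-1 [J1]: (7,5,1)
link7: (8,5,1)
C 6-7 [J2]: (8,5,2)
R 7-5 [J1]: (8,6,2)
PS 7-0 [J2]: (8,6,3)
C 4-2 [J2]: (8,6,4)
Grübler: 3·7 − 2·6 − 4 = 5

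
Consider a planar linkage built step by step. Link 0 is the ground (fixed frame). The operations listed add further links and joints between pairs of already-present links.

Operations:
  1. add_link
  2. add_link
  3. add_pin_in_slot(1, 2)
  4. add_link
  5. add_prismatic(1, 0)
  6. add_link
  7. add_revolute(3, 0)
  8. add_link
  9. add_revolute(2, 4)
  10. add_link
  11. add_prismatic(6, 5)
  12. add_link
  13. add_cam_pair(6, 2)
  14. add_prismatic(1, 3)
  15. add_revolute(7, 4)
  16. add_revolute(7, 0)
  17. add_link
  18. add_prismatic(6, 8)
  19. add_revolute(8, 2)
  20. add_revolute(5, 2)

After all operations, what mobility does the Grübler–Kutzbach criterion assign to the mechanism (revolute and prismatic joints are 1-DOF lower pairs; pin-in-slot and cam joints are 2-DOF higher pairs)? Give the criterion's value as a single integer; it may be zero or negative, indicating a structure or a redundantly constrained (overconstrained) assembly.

link 0 = ground. State L|J1|J2 = 1|0|0
+link1  2|0|0
+link2  3|0|0
PS(1,2) f=2→J2  3|0|1
+link3  4|0|1
P(1,0) f=1→J1  4|1|1
+link4  5|1|1
R(3,0) f=1→J1  5|2|1
+link5  6|2|1
R(2,4) f=1→J1  6|3|1
+link6  7|3|1
P(6,5) f=1→J1  7|4|1
+link7  8|4|1
C(6,2) f=2→J2  8|4|2
P(1,3) f=1→J1  8|5|2
R(7,4) f=1→J1  8|6|2
R(7,0) f=1→J1  8|7|2
+link8  9|7|2
P(6,8) f=1→J1  9|8|2
R(8,2) f=1→J1  9|9|2
R(5,2) f=1→J1  9|10|2
M = 3(9−1)−2·10−2 = 24−20−2 = 2

M = 2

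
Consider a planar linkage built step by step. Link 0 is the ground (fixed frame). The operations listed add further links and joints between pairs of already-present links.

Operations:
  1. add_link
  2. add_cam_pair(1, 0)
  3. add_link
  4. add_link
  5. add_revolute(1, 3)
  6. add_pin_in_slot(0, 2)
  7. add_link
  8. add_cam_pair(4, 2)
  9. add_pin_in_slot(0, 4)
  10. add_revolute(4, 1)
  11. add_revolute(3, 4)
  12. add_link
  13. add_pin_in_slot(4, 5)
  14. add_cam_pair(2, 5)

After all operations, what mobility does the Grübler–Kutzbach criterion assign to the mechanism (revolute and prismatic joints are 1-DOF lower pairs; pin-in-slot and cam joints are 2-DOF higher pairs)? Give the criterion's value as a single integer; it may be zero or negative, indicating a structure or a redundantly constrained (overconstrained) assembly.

[1;0;0] (link 0 is ground)
L+ [2;0;0]
C(1,0)∈J2 [2;0;1]
L+ [3;0;1]
L+ [4;0;1]
R(1,3)∈J1 [4;1;1]
PS(0,2)∈J2 [4;1;2]
L+ [5;1;2]
C(4,2)∈J2 [5;1;3]
PS(0,4)∈J2 [5;1;4]
R(4,1)∈J1 [5;2;4]
R(3,4)∈J1 [5;3;4]
L+ [6;3;4]
PS(4,5)∈J2 [6;3;5]
C(2,5)∈J2 [6;3;6]
mobility = 15 − 6 − 6 = 3

M = 3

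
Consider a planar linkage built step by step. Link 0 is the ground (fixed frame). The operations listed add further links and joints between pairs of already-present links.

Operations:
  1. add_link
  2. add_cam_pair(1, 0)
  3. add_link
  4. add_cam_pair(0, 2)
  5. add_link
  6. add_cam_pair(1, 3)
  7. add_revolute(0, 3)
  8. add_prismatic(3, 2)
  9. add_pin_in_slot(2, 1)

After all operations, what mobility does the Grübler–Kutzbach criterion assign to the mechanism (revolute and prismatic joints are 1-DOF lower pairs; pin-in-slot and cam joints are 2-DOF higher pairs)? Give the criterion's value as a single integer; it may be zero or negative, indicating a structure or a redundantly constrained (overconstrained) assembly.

M = 1

(L,J1,J2)=(1,0,0); link0 fixed
link1: (2,0,0)
C 1-0 [J2]: (2,0,1)
link2: (3,0,1)
C 0-2 [J2]: (3,0,2)
link3: (4,0,2)
C 1-3 [J2]: (4,0,3)
R 0-3 [J1]: (4,1,3)
P 3-2 [J1]: (4,2,3)
PS 2-1 [J2]: (4,2,4)
Grübler: 3·3 − 2·2 − 4 = 1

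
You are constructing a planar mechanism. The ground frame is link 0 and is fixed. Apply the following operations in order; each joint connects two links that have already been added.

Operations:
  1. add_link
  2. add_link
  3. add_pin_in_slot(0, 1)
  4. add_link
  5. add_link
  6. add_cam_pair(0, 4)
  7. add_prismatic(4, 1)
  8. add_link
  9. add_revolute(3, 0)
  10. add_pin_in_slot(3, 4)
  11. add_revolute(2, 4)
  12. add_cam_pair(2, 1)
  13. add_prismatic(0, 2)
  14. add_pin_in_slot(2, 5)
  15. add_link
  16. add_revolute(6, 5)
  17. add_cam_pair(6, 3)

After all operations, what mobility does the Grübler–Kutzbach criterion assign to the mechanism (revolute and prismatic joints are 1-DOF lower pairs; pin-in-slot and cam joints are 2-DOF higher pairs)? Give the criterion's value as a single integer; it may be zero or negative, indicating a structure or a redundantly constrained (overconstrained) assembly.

[1;0;0] (link 0 is ground)
L+ [2;0;0]
L+ [3;0;0]
PS(0,1)∈J2 [3;0;1]
L+ [4;0;1]
L+ [5;0;1]
C(0,4)∈J2 [5;0;2]
P(4,1)∈J1 [5;1;2]
L+ [6;1;2]
R(3,0)∈J1 [6;2;2]
PS(3,4)∈J2 [6;2;3]
R(2,4)∈J1 [6;3;3]
C(2,1)∈J2 [6;3;4]
P(0,2)∈J1 [6;4;4]
PS(2,5)∈J2 [6;4;5]
L+ [7;4;5]
R(6,5)∈J1 [7;5;5]
C(6,3)∈J2 [7;5;6]
mobility = 18 − 10 − 6 = 2

M = 2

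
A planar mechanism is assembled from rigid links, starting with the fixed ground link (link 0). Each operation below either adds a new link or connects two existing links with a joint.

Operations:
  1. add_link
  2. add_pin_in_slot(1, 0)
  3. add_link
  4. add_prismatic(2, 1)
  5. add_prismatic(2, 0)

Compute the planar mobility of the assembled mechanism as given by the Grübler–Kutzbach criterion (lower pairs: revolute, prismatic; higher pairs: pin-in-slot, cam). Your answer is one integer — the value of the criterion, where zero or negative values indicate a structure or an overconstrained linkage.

[1;0;0] (link 0 is ground)
L+ [2;0;0]
PS(1,0)∈J2 [2;0;1]
L+ [3;0;1]
P(2,1)∈J1 [3;1;1]
P(2,0)∈J1 [3;2;1]
mobility = 6 − 4 − 1 = 1

M = 1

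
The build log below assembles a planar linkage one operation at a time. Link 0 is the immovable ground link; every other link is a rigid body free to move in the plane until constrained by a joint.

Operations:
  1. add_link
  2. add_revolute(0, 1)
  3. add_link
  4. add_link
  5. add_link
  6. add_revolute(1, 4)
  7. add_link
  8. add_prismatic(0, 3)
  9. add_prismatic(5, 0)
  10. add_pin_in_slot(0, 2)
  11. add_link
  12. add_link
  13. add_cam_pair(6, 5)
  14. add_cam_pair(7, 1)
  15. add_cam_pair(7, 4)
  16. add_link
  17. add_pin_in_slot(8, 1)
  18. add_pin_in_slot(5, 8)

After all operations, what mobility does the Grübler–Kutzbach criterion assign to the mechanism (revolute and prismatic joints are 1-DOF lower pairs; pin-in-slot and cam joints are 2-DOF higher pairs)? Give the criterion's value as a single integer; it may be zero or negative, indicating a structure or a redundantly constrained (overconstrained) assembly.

M = 10

L=1 J1=0 J2=0
add link → L=2 J1=0 J2=0
R@0,1 dof=1 J1 → L=2 J1=1 J2=0
add link → L=3 J1=1 J2=0
add link → L=4 J1=1 J2=0
add link → L=5 J1=1 J2=0
R@1,4 dof=1 J1 → L=5 J1=2 J2=0
add link → L=6 J1=2 J2=0
P@0,3 dof=1 J1 → L=6 J1=3 J2=0
P@5,0 dof=1 J1 → L=6 J1=4 J2=0
PS@0,2 dof=2 J2 → L=6 J1=4 J2=1
add link → L=7 J1=4 J2=1
add link → L=8 J1=4 J2=1
C@6,5 dof=2 J2 → L=8 J1=4 J2=2
C@7,1 dof=2 J2 → L=8 J1=4 J2=3
C@7,4 dof=2 J2 → L=8 J1=4 J2=4
add link → L=9 J1=4 J2=4
PS@8,1 dof=2 J2 → L=9 J1=4 J2=5
PS@5,8 dof=2 J2 → L=9 J1=4 J2=6
M=3(L−1)−2J1−J2=3·8−2·4−6=10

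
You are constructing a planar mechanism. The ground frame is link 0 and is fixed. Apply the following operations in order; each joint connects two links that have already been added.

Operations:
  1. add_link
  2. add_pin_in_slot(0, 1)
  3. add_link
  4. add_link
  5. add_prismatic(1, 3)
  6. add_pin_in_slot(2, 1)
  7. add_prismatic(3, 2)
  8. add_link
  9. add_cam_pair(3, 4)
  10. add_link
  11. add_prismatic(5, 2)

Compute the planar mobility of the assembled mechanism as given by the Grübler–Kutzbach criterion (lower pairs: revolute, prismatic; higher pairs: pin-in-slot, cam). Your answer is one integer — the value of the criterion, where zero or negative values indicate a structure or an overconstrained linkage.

M = 6

[1;0;0] (link 0 is ground)
L+ [2;0;0]
PS(0,1)∈J2 [2;0;1]
L+ [3;0;1]
L+ [4;0;1]
P(1,3)∈J1 [4;1;1]
PS(2,1)∈J2 [4;1;2]
P(3,2)∈J1 [4;2;2]
L+ [5;2;2]
C(3,4)∈J2 [5;2;3]
L+ [6;2;3]
P(5,2)∈J1 [6;3;3]
mobility = 15 − 6 − 3 = 6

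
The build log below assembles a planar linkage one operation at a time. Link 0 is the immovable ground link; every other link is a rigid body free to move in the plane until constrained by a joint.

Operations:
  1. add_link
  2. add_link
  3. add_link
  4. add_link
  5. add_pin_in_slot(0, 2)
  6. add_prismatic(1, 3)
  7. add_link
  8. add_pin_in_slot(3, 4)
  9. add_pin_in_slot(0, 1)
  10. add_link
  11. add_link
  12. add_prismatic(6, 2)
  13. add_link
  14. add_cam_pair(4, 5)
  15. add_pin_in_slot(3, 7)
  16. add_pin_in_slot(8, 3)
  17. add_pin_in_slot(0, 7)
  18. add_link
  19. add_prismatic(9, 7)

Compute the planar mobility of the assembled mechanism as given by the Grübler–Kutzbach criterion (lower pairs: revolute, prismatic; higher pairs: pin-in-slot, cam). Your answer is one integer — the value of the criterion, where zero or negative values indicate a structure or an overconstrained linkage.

[1;0;0] (link 0 is ground)
L+ [2;0;0]
L+ [3;0;0]
L+ [4;0;0]
L+ [5;0;0]
PS(0,2)∈J2 [5;0;1]
P(1,3)∈J1 [5;1;1]
L+ [6;1;1]
PS(3,4)∈J2 [6;1;2]
PS(0,1)∈J2 [6;1;3]
L+ [7;1;3]
L+ [8;1;3]
P(6,2)∈J1 [8;2;3]
L+ [9;2;3]
C(4,5)∈J2 [9;2;4]
PS(3,7)∈J2 [9;2;5]
PS(8,3)∈J2 [9;2;6]
PS(0,7)∈J2 [9;2;7]
L+ [10;2;7]
P(9,7)∈J1 [10;3;7]
mobility = 27 − 6 − 7 = 14

M = 14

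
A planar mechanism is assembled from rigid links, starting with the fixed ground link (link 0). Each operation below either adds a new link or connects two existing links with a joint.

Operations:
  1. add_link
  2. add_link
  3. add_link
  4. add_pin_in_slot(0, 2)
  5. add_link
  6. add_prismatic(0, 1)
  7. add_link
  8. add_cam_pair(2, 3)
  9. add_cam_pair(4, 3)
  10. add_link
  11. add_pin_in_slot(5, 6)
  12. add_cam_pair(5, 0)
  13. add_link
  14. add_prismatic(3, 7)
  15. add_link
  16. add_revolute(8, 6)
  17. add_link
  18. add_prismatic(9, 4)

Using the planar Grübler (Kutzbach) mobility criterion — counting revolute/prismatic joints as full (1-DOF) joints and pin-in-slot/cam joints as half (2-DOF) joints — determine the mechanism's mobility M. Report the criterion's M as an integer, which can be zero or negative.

link 0 = ground. State L|J1|J2 = 1|0|0
+link1  2|0|0
+link2  3|0|0
+link3  4|0|0
PS(0,2) f=2→J2  4|0|1
+link4  5|0|1
P(0,1) f=1→J1  5|1|1
+link5  6|1|1
C(2,3) f=2→J2  6|1|2
C(4,3) f=2→J2  6|1|3
+link6  7|1|3
PS(5,6) f=2→J2  7|1|4
C(5,0) f=2→J2  7|1|5
+link7  8|1|5
P(3,7) f=1→J1  8|2|5
+link8  9|2|5
R(8,6) f=1→J1  9|3|5
+link9  10|3|5
P(9,4) f=1→J1  10|4|5
M = 3(10−1)−2·4−5 = 27−8−5 = 14

M = 14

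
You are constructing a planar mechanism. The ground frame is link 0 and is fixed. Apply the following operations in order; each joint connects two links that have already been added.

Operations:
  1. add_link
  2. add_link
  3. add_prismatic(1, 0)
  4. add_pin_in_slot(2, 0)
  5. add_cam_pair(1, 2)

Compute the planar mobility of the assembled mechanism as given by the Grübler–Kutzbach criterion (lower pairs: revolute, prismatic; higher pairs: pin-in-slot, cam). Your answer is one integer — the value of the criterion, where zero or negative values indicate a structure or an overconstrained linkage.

M = 2

(L,J1,J2)=(1,0,0); link0 fixed
link1: (2,0,0)
link2: (3,0,0)
P 1-0 [J1]: (3,1,0)
PS 2-0 [J2]: (3,1,1)
C 1-2 [J2]: (3,1,2)
Grübler: 3·2 − 2·1 − 2 = 2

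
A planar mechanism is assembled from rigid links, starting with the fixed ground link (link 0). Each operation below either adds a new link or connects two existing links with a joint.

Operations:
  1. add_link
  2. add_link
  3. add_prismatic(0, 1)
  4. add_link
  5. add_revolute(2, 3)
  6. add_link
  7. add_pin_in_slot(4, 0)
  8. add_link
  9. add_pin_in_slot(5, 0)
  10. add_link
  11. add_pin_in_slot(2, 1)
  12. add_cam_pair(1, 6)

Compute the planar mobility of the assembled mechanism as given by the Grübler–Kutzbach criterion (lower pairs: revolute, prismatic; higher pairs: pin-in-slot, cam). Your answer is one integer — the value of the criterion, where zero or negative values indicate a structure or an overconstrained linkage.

L=1 J1=0 J2=0
add link → L=2 J1=0 J2=0
add link → L=3 J1=0 J2=0
P@0,1 dof=1 J1 → L=3 J1=1 J2=0
add link → L=4 J1=1 J2=0
R@2,3 dof=1 J1 → L=4 J1=2 J2=0
add link → L=5 J1=2 J2=0
PS@4,0 dof=2 J2 → L=5 J1=2 J2=1
add link → L=6 J1=2 J2=1
PS@5,0 dof=2 J2 → L=6 J1=2 J2=2
add link → L=7 J1=2 J2=2
PS@2,1 dof=2 J2 → L=7 J1=2 J2=3
C@1,6 dof=2 J2 → L=7 J1=2 J2=4
M=3(L−1)−2J1−J2=3·6−2·2−4=10

M = 10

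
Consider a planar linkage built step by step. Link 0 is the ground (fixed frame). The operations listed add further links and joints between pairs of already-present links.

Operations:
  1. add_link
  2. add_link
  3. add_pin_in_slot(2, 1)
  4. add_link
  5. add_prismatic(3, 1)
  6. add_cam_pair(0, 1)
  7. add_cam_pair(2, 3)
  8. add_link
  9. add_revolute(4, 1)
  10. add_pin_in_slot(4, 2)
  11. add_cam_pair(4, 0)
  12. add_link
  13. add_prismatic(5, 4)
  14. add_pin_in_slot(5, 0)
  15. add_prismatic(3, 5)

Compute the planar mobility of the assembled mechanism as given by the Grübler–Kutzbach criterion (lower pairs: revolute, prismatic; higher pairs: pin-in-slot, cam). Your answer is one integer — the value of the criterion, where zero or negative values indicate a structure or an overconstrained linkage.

M = 1

(L,J1,J2)=(1,0,0); link0 fixed
link1: (2,0,0)
link2: (3,0,0)
PS 2-1 [J2]: (3,0,1)
link3: (4,0,1)
P 3-1 [J1]: (4,1,1)
C 0-1 [J2]: (4,1,2)
C 2-3 [J2]: (4,1,3)
link4: (5,1,3)
R 4-1 [J1]: (5,2,3)
PS 4-2 [J2]: (5,2,4)
C 4-0 [J2]: (5,2,5)
link5: (6,2,5)
P 5-4 [J1]: (6,3,5)
PS 5-0 [J2]: (6,3,6)
P 3-5 [J1]: (6,4,6)
Grübler: 3·5 − 2·4 − 6 = 1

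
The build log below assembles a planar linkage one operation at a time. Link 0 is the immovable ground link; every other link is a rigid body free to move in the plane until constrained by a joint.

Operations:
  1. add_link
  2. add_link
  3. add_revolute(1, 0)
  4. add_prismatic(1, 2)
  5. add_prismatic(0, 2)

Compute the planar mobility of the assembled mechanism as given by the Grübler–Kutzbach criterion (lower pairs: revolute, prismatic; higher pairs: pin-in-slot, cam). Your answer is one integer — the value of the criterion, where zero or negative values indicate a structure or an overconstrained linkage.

M = 0

[1;0;0] (link 0 is ground)
L+ [2;0;0]
L+ [3;0;0]
R(1,0)∈J1 [3;1;0]
P(1,2)∈J1 [3;2;0]
P(0,2)∈J1 [3;3;0]
mobility = 6 − 6 − 0 = 0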